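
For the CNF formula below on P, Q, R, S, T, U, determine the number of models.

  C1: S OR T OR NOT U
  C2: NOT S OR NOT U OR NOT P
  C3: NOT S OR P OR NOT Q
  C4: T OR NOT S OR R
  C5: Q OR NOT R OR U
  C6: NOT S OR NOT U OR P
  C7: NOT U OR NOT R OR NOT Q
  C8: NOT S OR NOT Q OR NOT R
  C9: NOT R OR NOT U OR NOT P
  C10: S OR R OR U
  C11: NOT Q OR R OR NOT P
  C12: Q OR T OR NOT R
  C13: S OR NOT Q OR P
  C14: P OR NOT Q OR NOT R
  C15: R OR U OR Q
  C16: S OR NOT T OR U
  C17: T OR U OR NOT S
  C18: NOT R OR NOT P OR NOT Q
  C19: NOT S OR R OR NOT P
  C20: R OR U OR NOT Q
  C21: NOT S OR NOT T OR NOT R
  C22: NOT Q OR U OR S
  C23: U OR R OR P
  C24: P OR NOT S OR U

There are 2^6 = 64 truth assignments over (P, Q, R, S, T, U).
Split on Q. With Q = true, the clauses containing Q are satisfied and NOT Q drops from the rest; 0 of the 2^5 = 32 assignments to the other variables satisfy what remains.
With Q = false, by the same count on the reduced clause set, 3 assignments work.
(One model: P=F, Q=F, R=F, S=F, T=T, U=T.)
Total: 0 + 3 = 3.

3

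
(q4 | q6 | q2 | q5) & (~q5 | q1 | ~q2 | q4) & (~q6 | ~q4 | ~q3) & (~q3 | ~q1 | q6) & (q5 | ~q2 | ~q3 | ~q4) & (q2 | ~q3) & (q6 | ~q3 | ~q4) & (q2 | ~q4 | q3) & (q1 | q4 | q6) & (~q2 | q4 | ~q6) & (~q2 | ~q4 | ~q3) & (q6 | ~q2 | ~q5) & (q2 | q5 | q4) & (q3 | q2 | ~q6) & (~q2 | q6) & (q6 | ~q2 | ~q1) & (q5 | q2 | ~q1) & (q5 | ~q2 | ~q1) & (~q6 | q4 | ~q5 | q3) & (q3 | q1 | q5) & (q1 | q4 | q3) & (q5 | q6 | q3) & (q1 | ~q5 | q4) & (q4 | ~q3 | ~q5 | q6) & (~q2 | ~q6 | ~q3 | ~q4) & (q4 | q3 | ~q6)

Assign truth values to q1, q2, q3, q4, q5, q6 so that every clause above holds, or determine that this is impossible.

q1 ↦ 0; q2 ↦ 1; q3 ↦ 0; q4 ↦ 1; q5 ↦ 1; q6 ↦ 1

Try q2 = 1.
(q6) alone gives q6 = 1.
(q4) alone gives q4 = 1.
(~q3) alone gives q3 = 0.
Try q5 = 1.
No clause remains; q1 is free.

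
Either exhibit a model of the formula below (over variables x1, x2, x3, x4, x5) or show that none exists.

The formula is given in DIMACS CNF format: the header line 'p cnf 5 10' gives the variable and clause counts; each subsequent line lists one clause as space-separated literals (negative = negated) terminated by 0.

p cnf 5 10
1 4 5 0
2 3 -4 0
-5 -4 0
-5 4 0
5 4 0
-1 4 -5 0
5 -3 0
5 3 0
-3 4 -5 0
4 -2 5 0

UNSATISFIABLE

Suppose x5 = False.
Unit clause (x4) forces x4 = True.
Unit clause (¬x3) forces x3 = False.
But (x3) is also a unit clause — contradiction.
Backtrack on x5: now try x5 = True.
Unit clause (¬x4) forces x4 = False.
But (x4) is also a unit clause — contradiction.
Both values of x5 lead to a conflict.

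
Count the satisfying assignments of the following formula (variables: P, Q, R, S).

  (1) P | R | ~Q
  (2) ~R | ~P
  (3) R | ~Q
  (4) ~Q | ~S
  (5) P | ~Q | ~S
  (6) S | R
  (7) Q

There are 2^4 = 16 truth assignments over (P, Q, R, S).
Split on Q. With Q = 1, the clauses containing Q are satisfied and ~Q drops from the rest; 1 of the 2^3 = 8 assignments to the other variables satisfy what remains.
With Q = 0, by the same count on the reduced clause set, 0 assignments work.
Total: 1 + 0 = 1.

1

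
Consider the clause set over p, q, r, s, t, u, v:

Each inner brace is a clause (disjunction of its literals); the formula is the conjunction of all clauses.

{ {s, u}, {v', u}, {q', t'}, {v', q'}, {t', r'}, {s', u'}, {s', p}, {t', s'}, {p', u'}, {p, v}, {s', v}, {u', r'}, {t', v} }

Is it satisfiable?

Satisfiable

Case s = 0:
(u) alone gives u = 1.
(p') alone gives p = 0.
(v) alone gives v = 1.
(q') alone gives q = 0.
(r') alone gives r = 0.
All clauses hold; t can take either value.
A satisfying assignment: p=0, q=0, r=0, s=0, t=1, u=1, v=1.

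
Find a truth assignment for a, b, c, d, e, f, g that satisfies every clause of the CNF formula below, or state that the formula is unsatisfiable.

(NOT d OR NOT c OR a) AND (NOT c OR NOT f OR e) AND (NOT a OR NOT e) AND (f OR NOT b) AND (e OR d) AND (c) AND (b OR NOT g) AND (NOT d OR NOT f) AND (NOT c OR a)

a=true,  b=false,  c=true,  d=true,  e=false,  f=false,  g=false

From the singleton clause (c), c = true.
From the singleton clause (a), a = true.
From the singleton clause (NOT e), e = false.
From the singleton clause (NOT f), f = false.
From the singleton clause (NOT b), b = false.
From the singleton clause (d), d = true.
From the singleton clause (NOT g), g = false.
Every clause now holds.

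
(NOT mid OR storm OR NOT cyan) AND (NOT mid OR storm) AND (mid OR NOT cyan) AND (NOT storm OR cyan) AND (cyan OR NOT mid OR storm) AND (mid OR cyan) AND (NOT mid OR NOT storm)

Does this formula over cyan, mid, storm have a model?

Unsatisfiable

Case mid = false:
(NOT cyan) alone gives cyan = false.
That conflicts with the unit clause (cyan).
That branch fails; take mid = true instead.
(storm) alone gives storm = true.
That conflicts with the unit clause (NOT storm).
Either choice for mid ends in contradiction.
No assignment satisfies every clause.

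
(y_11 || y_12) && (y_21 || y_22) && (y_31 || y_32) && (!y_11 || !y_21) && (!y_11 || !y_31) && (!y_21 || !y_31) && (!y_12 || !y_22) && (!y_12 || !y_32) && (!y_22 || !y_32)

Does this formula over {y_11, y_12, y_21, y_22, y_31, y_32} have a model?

Suppose y_11 = true.
Unit clause (!y_21) forces y_21 = false.
Unit clause (y_22) forces y_22 = true.
Unit clause (!y_31) forces y_31 = false.
Unit clause (y_32) forces y_32 = true.
That conflicts with the unit clause (!y_32).
That branch fails; take y_11 = false instead.
Unit clause (y_12) forces y_12 = true.
Unit clause (!y_22) forces y_22 = false.
Unit clause (y_21) forces y_21 = true.
Unit clause (!y_31) forces y_31 = false.
Unit clause (y_32) forces y_32 = true.
That conflicts with the unit clause (!y_32).
Either choice for y_11 ends in contradiction.
No assignment satisfies every clause.

No, unsatisfiable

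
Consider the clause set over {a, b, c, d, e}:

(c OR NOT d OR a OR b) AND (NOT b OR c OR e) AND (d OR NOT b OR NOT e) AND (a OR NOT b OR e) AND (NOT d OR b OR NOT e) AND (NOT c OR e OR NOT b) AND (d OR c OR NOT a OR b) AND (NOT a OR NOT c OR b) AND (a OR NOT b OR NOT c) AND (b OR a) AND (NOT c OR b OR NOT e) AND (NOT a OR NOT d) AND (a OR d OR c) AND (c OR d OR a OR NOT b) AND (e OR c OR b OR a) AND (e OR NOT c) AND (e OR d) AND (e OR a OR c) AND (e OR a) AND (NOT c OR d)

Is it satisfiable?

Case b = true:
Case c = false:
The clause (e) is unit, so e = true.
The clause (d) is unit, so d = true.
The clause (NOT a) is unit, so a = false.
Every clause now holds.
A satisfying assignment: a ↦ false; b ↦ true; c ↦ false; d ↦ true; e ↦ true.

Yes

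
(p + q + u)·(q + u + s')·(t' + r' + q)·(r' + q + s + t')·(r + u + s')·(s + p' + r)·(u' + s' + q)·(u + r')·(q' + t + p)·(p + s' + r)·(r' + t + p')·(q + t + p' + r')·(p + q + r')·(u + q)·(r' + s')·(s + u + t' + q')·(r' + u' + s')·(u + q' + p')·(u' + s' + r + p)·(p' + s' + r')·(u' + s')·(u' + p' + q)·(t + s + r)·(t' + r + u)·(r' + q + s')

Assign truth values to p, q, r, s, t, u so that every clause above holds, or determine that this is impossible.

p ↦ 0; q ↦ 1; r ↦ 1; s ↦ 0; t ↦ 1; u ↦ 1

Branch on u: set u = 1.
Unit clause (s') forces s = 0.
Branch on p: set p = 0.
Branch on q: set q = 1.
Unit clause (t) forces t = 1.
Every clause is now satisfied; r is unconstrained.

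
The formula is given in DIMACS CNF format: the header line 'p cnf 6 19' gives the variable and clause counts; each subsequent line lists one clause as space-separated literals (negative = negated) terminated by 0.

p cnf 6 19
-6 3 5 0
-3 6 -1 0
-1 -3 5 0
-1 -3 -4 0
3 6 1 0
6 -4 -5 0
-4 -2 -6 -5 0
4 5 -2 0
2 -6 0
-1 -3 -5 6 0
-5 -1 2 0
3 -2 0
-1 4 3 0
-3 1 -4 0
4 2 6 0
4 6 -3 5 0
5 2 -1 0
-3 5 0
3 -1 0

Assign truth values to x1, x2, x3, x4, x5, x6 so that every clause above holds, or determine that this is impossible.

Try x2 = True.
Unit clause (x3) forces x3 = True.
Unit clause (x5) forces x5 = True.
Try x6 = False.
Unit clause (¬x1) forces x1 = False.
Unit clause (¬x4) forces x4 = False.
All clauses are satisfied.

x1: False,  x2: True,  x3: True,  x4: False,  x5: True,  x6: False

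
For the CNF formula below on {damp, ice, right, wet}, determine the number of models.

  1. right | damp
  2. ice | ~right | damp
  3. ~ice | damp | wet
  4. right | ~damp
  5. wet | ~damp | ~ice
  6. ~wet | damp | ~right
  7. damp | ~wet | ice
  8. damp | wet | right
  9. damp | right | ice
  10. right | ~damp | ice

3

There are 2^4 = 16 truth assignments over (damp, ice, right, wet).
Split on damp. With damp = 1, the clauses containing damp are satisfied and ~damp drops from the rest; 3 of the 2^3 = 8 assignments to the other variables satisfy what remains.
With damp = 0, by the same count on the reduced clause set, 0 assignments work.
(One model: damp=T, ice=F, right=T, wet=F.)
Total: 3 + 0 = 3.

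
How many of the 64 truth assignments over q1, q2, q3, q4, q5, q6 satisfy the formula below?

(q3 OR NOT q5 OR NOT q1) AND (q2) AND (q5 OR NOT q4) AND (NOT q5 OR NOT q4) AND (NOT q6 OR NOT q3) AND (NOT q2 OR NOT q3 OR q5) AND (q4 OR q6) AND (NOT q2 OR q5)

1

There are 2^6 = 64 truth assignments over (q1, q2, q3, q4, q5, q6).
Split on q5. With q5 = true, the clauses containing q5 are satisfied and NOT q5 drops from the rest; 1 of the 2^5 = 32 assignments to the other variables satisfy what remains.
With q5 = false, by the same count on the reduced clause set, 0 assignments work.
Total: 1 + 0 = 1.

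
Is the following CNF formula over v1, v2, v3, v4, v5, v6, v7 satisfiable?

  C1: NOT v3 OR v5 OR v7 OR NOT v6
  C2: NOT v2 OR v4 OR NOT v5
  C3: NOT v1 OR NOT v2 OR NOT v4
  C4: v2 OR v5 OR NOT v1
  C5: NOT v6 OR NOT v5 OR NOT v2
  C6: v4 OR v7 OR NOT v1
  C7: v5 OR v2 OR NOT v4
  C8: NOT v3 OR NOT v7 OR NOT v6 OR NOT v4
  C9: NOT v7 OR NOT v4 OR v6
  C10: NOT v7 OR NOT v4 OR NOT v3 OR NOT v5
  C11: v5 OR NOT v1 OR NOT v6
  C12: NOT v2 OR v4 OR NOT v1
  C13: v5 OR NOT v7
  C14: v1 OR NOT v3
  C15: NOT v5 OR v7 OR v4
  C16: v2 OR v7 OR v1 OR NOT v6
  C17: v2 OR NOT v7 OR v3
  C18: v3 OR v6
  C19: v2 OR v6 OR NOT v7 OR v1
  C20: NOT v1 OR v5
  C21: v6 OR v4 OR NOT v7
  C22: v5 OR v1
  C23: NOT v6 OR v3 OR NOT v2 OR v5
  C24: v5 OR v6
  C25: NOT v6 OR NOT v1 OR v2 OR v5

Yes

Suppose v5 = true.
Suppose v2 = false.
Suppose v1 = true.
Suppose v4 = true.
Suppose v7 = false.
Suppose v3 = false.
(v6) alone gives v6 = true.
Every clause now holds.
A satisfying assignment: v1=true, v2=false, v3=false, v4=true, v5=true, v6=true, v7=false.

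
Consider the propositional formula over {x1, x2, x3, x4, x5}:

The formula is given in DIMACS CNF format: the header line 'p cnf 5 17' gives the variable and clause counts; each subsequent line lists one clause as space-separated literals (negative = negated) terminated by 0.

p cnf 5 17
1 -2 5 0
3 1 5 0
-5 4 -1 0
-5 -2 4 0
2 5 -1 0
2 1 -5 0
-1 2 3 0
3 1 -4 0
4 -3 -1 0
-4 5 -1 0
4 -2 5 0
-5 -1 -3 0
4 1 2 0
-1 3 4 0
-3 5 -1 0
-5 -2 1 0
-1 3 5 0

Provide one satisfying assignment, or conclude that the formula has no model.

Suppose x1 = True.
Suppose x5 = True.
(x4) alone gives x4 = True.
(¬x3) alone gives x3 = False.
(x2) alone gives x2 = True.
All clauses are satisfied.

x1=True, x2=True, x3=False, x4=True, x5=True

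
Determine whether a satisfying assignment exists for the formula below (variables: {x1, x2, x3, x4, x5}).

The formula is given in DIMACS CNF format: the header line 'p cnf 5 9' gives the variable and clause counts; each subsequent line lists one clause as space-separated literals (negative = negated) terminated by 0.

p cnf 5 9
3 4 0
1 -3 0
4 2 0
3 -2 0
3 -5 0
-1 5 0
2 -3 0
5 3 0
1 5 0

Case x3 = True:
The clause (x1) is unit, so x1 = True.
The clause (x5) is unit, so x5 = True.
The clause (x2) is unit, so x2 = True.
All clauses hold; x4 can take either value.
A satisfying assignment: x1 ↦ True; x2 ↦ True; x3 ↦ True; x4 ↦ True; x5 ↦ True.

Yes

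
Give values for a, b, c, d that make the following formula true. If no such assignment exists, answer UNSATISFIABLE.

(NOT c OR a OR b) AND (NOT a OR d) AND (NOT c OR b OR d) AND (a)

(a) alone gives a = true.
(d) alone gives d = true.
All clauses hold; b, c can take either value.

a ↦ true, b ↦ true, c ↦ true, d ↦ true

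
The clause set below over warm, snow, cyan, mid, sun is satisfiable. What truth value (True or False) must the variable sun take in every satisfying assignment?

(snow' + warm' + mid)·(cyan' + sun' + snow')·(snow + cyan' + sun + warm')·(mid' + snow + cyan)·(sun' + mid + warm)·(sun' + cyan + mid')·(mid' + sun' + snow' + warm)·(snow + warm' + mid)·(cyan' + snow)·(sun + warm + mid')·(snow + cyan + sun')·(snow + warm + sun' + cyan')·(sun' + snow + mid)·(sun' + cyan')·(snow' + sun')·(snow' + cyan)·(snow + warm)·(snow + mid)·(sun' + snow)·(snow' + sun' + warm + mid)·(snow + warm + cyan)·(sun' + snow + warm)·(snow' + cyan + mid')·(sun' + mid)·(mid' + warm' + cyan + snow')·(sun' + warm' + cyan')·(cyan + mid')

Suppose sun = 1.
From the singleton clause (cyan'), cyan = 0.
From the singleton clause (mid'), mid = 0.
But (mid) is also a unit clause — contradiction.
So every satisfying assignment has sun = False.

False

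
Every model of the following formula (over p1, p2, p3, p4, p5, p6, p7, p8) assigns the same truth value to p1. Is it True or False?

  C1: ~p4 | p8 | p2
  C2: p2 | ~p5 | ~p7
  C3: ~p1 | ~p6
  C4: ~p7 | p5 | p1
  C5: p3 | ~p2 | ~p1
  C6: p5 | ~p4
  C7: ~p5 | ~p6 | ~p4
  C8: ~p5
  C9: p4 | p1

Suppose p1 = 0.
The clause (~p5) is unit, so p5 = 0.
The clause (~p7) is unit, so p7 = 0.
The clause (~p4) is unit, so p4 = 0.
Now (p4) is unsatisfied and unit — conflict.
So every satisfying assignment has p1 = True.

True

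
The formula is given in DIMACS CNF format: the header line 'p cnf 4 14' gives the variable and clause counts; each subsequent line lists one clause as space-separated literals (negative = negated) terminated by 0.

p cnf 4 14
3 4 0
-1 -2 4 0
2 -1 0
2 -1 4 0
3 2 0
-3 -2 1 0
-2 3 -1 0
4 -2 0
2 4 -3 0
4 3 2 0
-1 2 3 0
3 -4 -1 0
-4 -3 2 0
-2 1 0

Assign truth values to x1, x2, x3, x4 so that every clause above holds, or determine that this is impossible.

Branch on x3: set x3 = True.
Branch on x2: set x2 = True.
From the singleton clause (x1), x1 = True.
From the singleton clause (x4), x4 = True.
Every clause now holds.

x1 ↦ True, x2 ↦ True, x3 ↦ True, x4 ↦ True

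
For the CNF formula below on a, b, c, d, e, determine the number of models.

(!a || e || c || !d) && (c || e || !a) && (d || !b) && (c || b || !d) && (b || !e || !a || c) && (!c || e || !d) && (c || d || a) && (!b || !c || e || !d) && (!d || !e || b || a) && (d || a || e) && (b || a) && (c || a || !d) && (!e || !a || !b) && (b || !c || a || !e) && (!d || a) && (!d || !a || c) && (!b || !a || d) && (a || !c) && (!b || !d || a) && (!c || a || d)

There are 2^5 = 32 truth assignments over (a, b, c, d, e).
Split on d. With d = true, the clauses containing d are satisfied and !d drops from the rest; 1 of the 2^4 = 16 assignments to the other variables satisfy what remains.
With d = false, by the same count on the reduced clause set, 2 assignments work.
(One model: a=T, b=F, c=T, d=F, e=F.)
Total: 1 + 2 = 3.

3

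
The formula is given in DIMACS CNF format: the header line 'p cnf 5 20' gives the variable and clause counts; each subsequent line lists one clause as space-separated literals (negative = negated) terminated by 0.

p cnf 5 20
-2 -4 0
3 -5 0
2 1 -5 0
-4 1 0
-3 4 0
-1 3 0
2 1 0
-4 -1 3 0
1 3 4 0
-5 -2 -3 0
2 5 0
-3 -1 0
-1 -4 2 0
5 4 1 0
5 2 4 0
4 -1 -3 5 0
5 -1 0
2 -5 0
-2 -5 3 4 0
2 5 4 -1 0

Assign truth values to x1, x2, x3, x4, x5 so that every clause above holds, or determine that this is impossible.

UNSATISFIABLE

Case x2 = False:
The clause (x1) is unit, so x1 = True.
The clause (x3) is unit, so x3 = True.
That conflicts with the unit clause (¬x3).
Undo x2 and try x2 = True.
The clause (¬x4) is unit, so x4 = False.
The clause (¬x3) is unit, so x3 = False.
The clause (¬x5) is unit, so x5 = False.
The clause (¬x1) is unit, so x1 = False.
That conflicts with the unit clause (x1).
Either choice for x2 ends in contradiction.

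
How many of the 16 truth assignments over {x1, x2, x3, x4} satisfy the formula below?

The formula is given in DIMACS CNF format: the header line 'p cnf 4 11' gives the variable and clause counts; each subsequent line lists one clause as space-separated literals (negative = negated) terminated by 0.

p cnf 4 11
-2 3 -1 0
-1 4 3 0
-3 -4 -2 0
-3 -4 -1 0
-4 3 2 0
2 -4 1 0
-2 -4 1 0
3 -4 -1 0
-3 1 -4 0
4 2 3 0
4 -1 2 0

There are 2^4 = 16 truth assignments over (x1, x2, x3, x4).
Check each against the 11 clauses (columns in the order x1, x2, x3, x4):
  F F F F  ✗ fails (x4 ∨ x2 ∨ x3)
  F F F T  ✗ fails (¬x4 ∨ x3 ∨ x2)
  F F T F  ✓ satisfies all
  F F T T  ✗ fails (x2 ∨ ¬x4 ∨ x1)
  F T F F  ✓ satisfies all
  F T F T  ✗ fails (¬x2 ∨ ¬x4 ∨ x1)
  F T T F  ✓ satisfies all
  F T T T  ✗ fails (¬x3 ∨ ¬x4 ∨ ¬x2)
  T F F F  ✗ fails (¬x1 ∨ x4 ∨ x3)
  T F F T  ✗ fails (¬x4 ∨ x3 ∨ x2)
  T F T F  ✗ fails (x4 ∨ ¬x1 ∨ x2)
  T F T T  ✗ fails (¬x3 ∨ ¬x4 ∨ ¬x1)
  T T F F  ✗ fails (¬x2 ∨ x3 ∨ ¬x1)
  T T F T  ✗ fails (¬x2 ∨ x3 ∨ ¬x1)
  T T T F  ✓ satisfies all
  T T T T  ✗ fails (¬x3 ∨ ¬x4 ∨ ¬x2)
4 of the 16 rows are models.

4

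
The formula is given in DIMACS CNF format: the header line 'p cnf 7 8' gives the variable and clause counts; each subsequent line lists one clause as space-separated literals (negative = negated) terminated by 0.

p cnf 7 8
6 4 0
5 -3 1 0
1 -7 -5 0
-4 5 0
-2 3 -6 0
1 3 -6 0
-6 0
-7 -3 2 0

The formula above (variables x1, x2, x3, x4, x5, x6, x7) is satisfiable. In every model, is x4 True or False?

Suppose x4 = False.
Unit clause (x6) forces x6 = True.
That conflicts with the unit clause (¬x6).
So every satisfying assignment has x4 = True.

True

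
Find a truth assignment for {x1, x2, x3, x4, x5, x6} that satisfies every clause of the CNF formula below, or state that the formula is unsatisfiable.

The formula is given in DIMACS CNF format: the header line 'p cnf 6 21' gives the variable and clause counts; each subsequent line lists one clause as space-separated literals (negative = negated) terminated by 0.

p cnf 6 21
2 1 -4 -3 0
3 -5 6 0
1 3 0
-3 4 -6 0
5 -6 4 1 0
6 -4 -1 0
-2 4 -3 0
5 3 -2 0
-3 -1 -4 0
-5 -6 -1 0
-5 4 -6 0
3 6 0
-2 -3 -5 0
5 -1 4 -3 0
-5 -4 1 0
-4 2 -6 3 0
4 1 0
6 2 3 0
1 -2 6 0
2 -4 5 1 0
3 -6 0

x1 ↦ True,  x2 ↦ False,  x3 ↦ True,  x4 ↦ False,  x5 ↦ True,  x6 ↦ False

Suppose x1 = True.
Suppose x6 = False.
From the singleton clause (¬x4), x4 = False.
From the singleton clause (x3), x3 = True.
From the singleton clause (¬x2), x2 = False.
From the singleton clause (x5), x5 = True.
All clauses are satisfied.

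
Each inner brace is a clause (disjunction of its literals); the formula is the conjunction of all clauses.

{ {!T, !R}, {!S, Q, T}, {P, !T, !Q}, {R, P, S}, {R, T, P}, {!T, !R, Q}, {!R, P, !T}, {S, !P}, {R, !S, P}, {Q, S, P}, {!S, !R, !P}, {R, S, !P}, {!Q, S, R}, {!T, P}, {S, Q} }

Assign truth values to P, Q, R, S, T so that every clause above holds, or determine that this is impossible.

Suppose T = true.
(!R) alone gives R = false.
(P) alone gives P = true.
(S) alone gives S = true.
No clause remains; Q is free.

P ↦ true,  Q ↦ false,  R ↦ false,  S ↦ true,  T ↦ true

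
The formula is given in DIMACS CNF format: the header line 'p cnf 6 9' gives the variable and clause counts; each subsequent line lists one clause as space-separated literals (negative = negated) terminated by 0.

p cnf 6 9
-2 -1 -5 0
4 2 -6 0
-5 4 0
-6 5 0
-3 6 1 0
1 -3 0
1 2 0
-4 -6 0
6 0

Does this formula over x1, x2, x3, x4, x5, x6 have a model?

No, unsatisfiable

(x6) alone gives x6 = True.
(x5) alone gives x5 = True.
(x4) alone gives x4 = True.
That conflicts with the unit clause (¬x4).
No assignment satisfies every clause.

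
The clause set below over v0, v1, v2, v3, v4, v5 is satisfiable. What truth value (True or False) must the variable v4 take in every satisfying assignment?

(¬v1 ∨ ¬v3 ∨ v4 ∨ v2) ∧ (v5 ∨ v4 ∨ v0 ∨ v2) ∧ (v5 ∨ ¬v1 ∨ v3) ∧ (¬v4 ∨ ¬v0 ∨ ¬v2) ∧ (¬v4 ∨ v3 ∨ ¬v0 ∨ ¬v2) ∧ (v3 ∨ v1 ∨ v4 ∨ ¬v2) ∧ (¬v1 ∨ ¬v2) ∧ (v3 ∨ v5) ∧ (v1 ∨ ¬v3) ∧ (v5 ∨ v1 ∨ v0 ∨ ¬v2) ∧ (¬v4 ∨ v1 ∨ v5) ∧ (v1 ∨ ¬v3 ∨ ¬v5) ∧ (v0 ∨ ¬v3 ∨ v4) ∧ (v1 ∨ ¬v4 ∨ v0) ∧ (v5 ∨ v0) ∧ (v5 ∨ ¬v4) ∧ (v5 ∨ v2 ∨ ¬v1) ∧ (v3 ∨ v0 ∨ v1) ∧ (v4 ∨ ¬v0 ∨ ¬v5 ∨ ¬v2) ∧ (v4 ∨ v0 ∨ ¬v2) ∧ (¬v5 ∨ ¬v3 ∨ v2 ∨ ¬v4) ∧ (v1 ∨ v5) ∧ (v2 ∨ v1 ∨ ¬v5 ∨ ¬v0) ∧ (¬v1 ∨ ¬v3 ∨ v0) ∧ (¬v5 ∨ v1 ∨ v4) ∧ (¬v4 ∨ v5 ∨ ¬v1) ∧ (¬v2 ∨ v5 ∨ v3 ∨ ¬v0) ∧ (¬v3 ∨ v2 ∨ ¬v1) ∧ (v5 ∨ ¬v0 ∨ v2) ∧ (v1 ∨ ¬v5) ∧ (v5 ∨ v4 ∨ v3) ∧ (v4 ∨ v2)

Suppose v4 = False.
The clause (v2) is unit, so v2 = True.
The clause (¬v1) is unit, so v1 = False.
The clause (v3) is unit, so v3 = True.
Now (¬v3) is unsatisfied and unit — conflict.
So every satisfying assignment has v4 = True.

True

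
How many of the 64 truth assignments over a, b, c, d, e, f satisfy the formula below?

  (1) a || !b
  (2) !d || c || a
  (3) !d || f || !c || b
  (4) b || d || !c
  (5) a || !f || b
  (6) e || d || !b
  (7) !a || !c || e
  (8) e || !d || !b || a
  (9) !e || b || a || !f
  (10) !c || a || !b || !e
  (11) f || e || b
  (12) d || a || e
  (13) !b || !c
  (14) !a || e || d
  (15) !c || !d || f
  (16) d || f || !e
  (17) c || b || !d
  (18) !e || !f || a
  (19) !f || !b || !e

There are 2^6 = 64 truth assignments over (a, b, c, d, e, f).
Split on e. With e = true, the clauses containing e are satisfied and !e drops from the rest; 3 of the 2^5 = 32 assignments to the other variables satisfy what remains.
With e = false, by the same count on the reduced clause set, 2 assignments work.
Total: 3 + 2 = 5.

5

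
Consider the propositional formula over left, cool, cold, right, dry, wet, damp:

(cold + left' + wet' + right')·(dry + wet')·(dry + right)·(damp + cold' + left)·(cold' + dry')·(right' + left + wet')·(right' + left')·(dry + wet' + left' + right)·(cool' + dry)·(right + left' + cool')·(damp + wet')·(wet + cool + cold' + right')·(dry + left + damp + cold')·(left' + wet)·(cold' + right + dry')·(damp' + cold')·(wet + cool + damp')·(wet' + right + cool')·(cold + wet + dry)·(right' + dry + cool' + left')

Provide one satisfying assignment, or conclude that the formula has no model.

Suppose dry = 1.
The clause (cold') is unit, so cold = 0.
Suppose right = 1.
The clause (left') is unit, so left = 0.
The clause (wet') is unit, so wet = 0.
Suppose cool = 1.
Every clause is now satisfied; damp is unconstrained.

left=0,  cool=1,  cold=0,  right=1,  dry=1,  wet=0,  damp=0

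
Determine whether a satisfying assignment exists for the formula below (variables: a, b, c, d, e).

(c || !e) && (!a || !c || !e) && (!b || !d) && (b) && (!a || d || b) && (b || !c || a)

(b) alone gives b = true.
(!d) alone gives d = false.
Try c = true.
Try a = false.
No clause remains; e is free.
A satisfying assignment: a: false,  b: true,  c: true,  d: false,  e: true.

Yes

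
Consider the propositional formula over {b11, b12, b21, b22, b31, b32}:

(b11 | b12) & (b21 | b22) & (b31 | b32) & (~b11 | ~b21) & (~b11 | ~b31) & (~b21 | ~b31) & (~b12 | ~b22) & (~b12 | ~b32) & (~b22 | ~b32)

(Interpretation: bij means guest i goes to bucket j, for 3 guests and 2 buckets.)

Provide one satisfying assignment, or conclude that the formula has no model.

UNSATISFIABLE

Try b11 = 1.
Unit clause (~b21) forces b21 = 0.
Unit clause (b22) forces b22 = 1.
Unit clause (~b31) forces b31 = 0.
Unit clause (b32) forces b32 = 1.
That conflicts with the unit clause (~b32).
That branch fails; take b11 = 0 instead.
Unit clause (b12) forces b12 = 1.
Unit clause (~b22) forces b22 = 0.
Unit clause (b21) forces b21 = 1.
Unit clause (~b31) forces b31 = 0.
Unit clause (b32) forces b32 = 1.
That conflicts with the unit clause (~b32).
Either choice for b11 ends in contradiction.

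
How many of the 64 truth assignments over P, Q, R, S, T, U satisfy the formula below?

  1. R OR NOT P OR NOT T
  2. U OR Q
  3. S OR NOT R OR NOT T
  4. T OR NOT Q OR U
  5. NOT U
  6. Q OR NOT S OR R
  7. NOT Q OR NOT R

There are 2^6 = 64 truth assignments over (P, Q, R, S, T, U).
Split on P. With P = true, the clauses containing P are satisfied and NOT P drops from the rest; 0 of the 2^5 = 32 assignments to the other variables satisfy what remains.
With P = false, by the same count on the reduced clause set, 2 assignments work.
(One model: P=F, Q=T, R=F, S=F, T=T, U=F.)
Total: 0 + 2 = 2.

2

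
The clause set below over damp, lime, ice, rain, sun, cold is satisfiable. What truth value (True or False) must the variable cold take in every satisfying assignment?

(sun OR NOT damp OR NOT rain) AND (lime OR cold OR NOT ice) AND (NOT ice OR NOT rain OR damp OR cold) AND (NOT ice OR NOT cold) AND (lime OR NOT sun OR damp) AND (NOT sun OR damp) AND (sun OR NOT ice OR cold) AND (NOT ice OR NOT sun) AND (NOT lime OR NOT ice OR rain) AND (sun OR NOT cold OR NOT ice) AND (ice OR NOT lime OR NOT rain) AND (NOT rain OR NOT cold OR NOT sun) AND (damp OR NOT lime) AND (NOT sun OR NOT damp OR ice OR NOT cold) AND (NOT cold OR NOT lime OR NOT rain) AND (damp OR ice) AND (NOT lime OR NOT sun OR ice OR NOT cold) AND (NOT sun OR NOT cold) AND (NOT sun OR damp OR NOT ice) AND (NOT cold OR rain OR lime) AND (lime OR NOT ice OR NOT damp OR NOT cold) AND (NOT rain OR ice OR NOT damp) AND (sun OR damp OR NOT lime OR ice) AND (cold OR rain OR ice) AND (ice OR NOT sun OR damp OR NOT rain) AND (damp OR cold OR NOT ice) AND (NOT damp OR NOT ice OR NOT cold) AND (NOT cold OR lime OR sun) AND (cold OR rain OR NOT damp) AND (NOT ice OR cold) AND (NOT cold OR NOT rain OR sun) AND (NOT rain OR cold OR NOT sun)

Suppose cold = false.
Unit clause (NOT ice) forces ice = false.
Unit clause (damp) forces damp = true.
Unit clause (NOT rain) forces rain = false.
But (rain) is also a unit clause — contradiction.
So every satisfying assignment has cold = True.

True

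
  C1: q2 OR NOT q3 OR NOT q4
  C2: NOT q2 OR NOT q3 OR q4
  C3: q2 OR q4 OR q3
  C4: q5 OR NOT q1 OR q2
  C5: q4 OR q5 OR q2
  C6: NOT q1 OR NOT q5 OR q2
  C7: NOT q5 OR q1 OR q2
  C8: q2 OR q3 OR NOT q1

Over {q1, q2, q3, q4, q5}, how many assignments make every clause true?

13

There are 2^5 = 32 truth assignments over (q1, q2, q3, q4, q5).
Split on q5. With q5 = true, the clauses containing q5 are satisfied and NOT q5 drops from the rest; 6 of the 2^4 = 16 assignments to the other variables satisfy what remains.
With q5 = false, by the same count on the reduced clause set, 7 assignments work.
Total: 6 + 7 = 13.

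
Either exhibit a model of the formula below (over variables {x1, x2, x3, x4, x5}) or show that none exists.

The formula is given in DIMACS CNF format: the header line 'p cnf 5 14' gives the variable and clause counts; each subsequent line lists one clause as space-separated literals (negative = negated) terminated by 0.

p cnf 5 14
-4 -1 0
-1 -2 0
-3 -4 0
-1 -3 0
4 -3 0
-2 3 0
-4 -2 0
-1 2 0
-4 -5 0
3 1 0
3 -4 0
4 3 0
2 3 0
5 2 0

UNSATISFIABLE

Branch on x4: set x4 = False.
Unit clause (¬x3) forces x3 = False.
That conflicts with the unit clause (x3).
Backtrack on x4: now try x4 = True.
Unit clause (¬x1) forces x1 = False.
Unit clause (¬x3) forces x3 = False.
That conflicts with the unit clause (x3).
Either choice for x4 ends in contradiction.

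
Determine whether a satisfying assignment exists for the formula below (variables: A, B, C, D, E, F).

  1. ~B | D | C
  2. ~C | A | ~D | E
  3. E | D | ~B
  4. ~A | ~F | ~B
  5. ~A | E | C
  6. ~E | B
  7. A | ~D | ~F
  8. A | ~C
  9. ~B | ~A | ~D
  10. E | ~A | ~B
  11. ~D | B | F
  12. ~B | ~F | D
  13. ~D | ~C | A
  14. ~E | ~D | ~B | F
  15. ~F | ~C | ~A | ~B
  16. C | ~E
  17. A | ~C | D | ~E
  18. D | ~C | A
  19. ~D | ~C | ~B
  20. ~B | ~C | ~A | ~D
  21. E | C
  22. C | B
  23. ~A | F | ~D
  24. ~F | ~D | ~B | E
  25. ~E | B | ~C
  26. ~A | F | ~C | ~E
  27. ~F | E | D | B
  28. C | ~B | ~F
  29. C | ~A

Satisfiable

Try E = 0.
From the singleton clause (C), C = 1.
From the singleton clause (A), A = 1.
From the singleton clause (~B), B = 0.
Try D = 0.
From the singleton clause (~F), F = 0.
This assignment satisfies each clause.
A satisfying assignment: A ↦ 1,  B ↦ 0,  C ↦ 1,  D ↦ 0,  E ↦ 0,  F ↦ 0.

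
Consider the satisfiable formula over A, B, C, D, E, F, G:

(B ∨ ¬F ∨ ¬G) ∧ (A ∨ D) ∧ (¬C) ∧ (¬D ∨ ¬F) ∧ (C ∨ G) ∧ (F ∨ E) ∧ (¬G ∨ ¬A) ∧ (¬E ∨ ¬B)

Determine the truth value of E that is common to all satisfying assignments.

Suppose E = False.
The clause (¬C) is unit, so C = False.
The clause (G) is unit, so G = True.
The clause (F) is unit, so F = True.
The clause (B) is unit, so B = True.
The clause (¬D) is unit, so D = False.
The clause (A) is unit, so A = True.
Now (¬A) is unsatisfied and unit — conflict.
So every satisfying assignment has E = True.

True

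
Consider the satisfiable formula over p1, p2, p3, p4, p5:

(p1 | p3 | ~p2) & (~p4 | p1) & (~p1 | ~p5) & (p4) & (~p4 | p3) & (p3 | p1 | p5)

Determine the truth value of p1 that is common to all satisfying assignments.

Suppose p1 = 0.
The clause (~p4) is unit, so p4 = 0.
Now (p4) is unsatisfied and unit — conflict.
So every satisfying assignment has p1 = True.

True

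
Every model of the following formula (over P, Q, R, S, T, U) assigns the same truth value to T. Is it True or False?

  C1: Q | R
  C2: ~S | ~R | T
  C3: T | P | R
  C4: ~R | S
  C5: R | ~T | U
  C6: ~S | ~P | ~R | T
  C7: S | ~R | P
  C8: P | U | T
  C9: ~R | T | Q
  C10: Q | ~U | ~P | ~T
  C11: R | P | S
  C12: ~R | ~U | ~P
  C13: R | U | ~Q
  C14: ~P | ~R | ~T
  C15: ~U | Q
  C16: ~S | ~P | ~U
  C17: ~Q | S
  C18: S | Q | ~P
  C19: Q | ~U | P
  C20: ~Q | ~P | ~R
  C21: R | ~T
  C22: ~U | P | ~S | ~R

True

Suppose T = 0.
Try Q = 1.
The clause (S) is unit, so S = 1.
The clause (~R) is unit, so R = 0.
The clause (P) is unit, so P = 1.
The clause (U) is unit, so U = 1.
But (~U) is also a unit clause — contradiction.
That branch fails; take Q = 0 instead.
The clause (R) is unit, so R = 1.
But (~R) is also a unit clause — contradiction.
Neither Q = 1 nor Q = 0 works.
So every satisfying assignment has T = True.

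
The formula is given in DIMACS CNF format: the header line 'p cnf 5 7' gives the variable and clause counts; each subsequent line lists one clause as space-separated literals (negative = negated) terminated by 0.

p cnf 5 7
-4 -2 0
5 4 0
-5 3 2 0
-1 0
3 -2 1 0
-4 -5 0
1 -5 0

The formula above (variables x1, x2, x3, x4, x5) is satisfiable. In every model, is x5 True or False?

False

Suppose x5 = True.
From the singleton clause (¬x1), x1 = False.
Now (x1) is unsatisfied and unit — conflict.
So every satisfying assignment has x5 = False.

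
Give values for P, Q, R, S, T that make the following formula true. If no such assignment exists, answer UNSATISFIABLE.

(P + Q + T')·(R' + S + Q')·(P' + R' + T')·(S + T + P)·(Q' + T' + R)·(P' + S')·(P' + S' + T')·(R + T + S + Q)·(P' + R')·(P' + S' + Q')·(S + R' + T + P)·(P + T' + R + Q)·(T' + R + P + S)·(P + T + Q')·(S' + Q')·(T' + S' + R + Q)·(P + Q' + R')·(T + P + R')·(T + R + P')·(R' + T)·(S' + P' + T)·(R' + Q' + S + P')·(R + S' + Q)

Suppose P = 1.
Unit clause (S') forces S = 0.
Unit clause (R') forces R = 0.
Unit clause (T) forces T = 1.
Unit clause (Q') forces Q = 0.
All clauses are satisfied.

P=1; Q=0; R=0; S=0; T=1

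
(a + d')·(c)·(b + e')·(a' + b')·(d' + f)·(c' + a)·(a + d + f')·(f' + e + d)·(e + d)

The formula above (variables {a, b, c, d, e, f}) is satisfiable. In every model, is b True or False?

False

Suppose b = 1.
Unit clause (c) forces c = 1.
Unit clause (a') forces a = 0.
Now (a) is unsatisfied and unit — conflict.
So every satisfying assignment has b = False.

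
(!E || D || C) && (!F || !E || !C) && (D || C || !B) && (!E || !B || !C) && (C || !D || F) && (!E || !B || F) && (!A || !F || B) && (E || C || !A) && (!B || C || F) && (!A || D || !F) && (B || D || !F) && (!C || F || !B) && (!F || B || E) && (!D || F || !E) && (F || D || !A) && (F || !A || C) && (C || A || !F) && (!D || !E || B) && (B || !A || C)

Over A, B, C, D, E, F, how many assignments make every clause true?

There are 2^6 = 64 truth assignments over (A, B, C, D, E, F).
Split on B. With B = true, the clauses containing B are satisfied and !B drops from the rest; 4 of the 2^5 = 32 assignments to the other variables satisfy what remains.
With B = false, by the same count on the reduced clause set, 5 assignments work.
(One model: A=F, B=F, C=F, D=F, E=F, F=F.)
Total: 4 + 5 = 9.

9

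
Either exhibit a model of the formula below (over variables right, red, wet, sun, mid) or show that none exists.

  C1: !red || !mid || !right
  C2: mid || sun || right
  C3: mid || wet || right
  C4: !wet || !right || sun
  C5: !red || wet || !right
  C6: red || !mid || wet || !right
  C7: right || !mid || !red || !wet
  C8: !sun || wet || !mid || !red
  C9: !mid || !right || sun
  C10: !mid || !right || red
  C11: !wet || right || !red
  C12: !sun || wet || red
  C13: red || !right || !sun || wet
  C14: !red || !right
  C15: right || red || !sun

right=true, red=false, wet=false, sun=false, mid=false

Try red = false.
Try mid = false.
Try sun = false.
Unit clause (right) forces right = true.
Unit clause (!wet) forces wet = false.
This assignment satisfies each clause.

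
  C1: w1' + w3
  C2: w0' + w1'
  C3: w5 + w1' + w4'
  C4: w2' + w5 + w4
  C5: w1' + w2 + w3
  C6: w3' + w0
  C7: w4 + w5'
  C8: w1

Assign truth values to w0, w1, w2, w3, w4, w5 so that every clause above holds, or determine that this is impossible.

(w1) alone gives w1 = 1.
(w3) alone gives w3 = 1.
(w0') alone gives w0 = 0.
Now (w0) is unsatisfied and unit — conflict.

UNSATISFIABLE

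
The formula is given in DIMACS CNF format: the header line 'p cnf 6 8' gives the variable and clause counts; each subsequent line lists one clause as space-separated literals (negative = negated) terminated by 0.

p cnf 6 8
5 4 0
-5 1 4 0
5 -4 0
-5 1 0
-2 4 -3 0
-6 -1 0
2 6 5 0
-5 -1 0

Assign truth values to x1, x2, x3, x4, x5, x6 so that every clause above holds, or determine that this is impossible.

UNSATISFIABLE

Try x5 = True.
Unit clause (x1) forces x1 = True.
But (¬x1) is also a unit clause — contradiction.
Backtrack on x5: now try x5 = False.
Unit clause (x4) forces x4 = True.
But (¬x4) is also a unit clause — contradiction.
Either choice for x5 ends in contradiction.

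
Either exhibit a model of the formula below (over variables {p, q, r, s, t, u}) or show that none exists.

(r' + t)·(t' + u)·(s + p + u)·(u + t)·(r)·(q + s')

Unit clause (r) forces r = 1.
Unit clause (t) forces t = 1.
Unit clause (u) forces u = 1.
Suppose q = 1.
Every clause is now satisfied; p, s are unconstrained.

p: 0; q: 1; r: 1; s: 1; t: 1; u: 1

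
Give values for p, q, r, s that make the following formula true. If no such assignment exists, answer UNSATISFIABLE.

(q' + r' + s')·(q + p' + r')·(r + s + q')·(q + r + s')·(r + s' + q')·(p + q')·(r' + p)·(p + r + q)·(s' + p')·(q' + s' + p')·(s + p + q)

p=1,  q=1,  r=1,  s=0

Case p = 1:
Unit clause (s') forces s = 0.
Case q = 1:
Unit clause (r) forces r = 1.
This assignment satisfies each clause.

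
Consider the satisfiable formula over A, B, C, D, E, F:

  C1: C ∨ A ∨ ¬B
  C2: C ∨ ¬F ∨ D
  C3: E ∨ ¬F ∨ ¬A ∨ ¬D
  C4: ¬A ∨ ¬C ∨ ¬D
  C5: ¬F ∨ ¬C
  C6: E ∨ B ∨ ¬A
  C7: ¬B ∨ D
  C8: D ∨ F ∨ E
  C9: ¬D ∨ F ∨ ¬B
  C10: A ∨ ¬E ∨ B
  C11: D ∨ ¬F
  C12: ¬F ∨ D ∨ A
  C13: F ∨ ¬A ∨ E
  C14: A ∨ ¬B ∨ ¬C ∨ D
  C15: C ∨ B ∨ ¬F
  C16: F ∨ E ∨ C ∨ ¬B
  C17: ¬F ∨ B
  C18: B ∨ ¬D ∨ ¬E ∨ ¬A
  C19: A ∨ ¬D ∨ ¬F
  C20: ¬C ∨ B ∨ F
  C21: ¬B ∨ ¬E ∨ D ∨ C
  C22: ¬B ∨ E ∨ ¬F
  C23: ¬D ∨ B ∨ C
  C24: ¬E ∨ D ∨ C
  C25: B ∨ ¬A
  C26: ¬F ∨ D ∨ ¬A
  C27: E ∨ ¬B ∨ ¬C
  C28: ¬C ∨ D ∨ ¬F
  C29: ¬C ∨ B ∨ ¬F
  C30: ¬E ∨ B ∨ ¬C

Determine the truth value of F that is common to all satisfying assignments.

True

Suppose F = False.
Suppose B = False.
(¬C) alone gives C = False.
(¬D) alone gives D = False.
(E) alone gives E = True.
But (¬E) is also a unit clause — contradiction.
That branch fails; take B = True instead.
(D) alone gives D = True.
But (¬D) is also a unit clause — contradiction.
Either choice for B ends in contradiction.
So every satisfying assignment has F = True.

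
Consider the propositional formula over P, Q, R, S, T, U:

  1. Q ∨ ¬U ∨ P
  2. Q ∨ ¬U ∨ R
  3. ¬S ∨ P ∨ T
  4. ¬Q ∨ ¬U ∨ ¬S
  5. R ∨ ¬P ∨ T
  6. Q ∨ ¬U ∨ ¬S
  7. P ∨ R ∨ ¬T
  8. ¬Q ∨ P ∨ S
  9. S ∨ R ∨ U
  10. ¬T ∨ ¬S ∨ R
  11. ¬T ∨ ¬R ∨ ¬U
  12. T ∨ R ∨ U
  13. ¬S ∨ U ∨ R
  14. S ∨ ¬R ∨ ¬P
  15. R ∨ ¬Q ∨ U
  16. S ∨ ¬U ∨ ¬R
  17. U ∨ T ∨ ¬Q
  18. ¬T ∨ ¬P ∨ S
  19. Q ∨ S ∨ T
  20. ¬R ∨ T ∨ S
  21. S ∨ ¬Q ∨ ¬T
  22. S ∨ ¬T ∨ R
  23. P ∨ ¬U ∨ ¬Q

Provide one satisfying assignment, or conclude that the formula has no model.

P ↦ True; Q ↦ True; R ↦ True; S ↦ True; T ↦ True; U ↦ False

Try Q = True.
Try U = False.
From the singleton clause (R), R = True.
From the singleton clause (T), T = True.
From the singleton clause (S), S = True.
All clauses hold; P can take either value.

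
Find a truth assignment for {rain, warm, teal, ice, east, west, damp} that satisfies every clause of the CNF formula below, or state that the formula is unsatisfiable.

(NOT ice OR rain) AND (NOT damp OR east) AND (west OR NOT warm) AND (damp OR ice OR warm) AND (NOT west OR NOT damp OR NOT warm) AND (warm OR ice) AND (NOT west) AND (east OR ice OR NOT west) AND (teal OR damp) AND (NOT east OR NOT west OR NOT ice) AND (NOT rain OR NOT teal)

(NOT west) alone gives west = false.
(NOT warm) alone gives warm = false.
(ice) alone gives ice = true.
(rain) alone gives rain = true.
(NOT teal) alone gives teal = false.
(damp) alone gives damp = true.
(east) alone gives east = true.
All clauses are satisfied.

rain ↦ true; warm ↦ false; teal ↦ false; ice ↦ true; east ↦ true; west ↦ false; damp ↦ true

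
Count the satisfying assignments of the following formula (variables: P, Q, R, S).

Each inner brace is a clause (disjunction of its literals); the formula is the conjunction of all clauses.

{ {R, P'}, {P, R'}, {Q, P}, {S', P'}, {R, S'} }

3

There are 2^4 = 16 truth assignments over (P, Q, R, S).
Check each against the 5 clauses (columns in the order P, Q, R, S):
  F F F F  ✗ fails (Q + P)
  F F F T  ✗ fails (Q + P)
  F F T F  ✗ fails (P + R')
  F F T T  ✗ fails (P + R')
  F T F F  ✓ satisfies all
  F T F T  ✗ fails (R + S')
  F T T F  ✗ fails (P + R')
  F T T T  ✗ fails (P + R')
  T F F F  ✗ fails (R + P')
  T F F T  ✗ fails (R + P')
  T F T F  ✓ satisfies all
  T F T T  ✗ fails (S' + P')
  T T F F  ✗ fails (R + P')
  T T F T  ✗ fails (R + P')
  T T T F  ✓ satisfies all
  T T T T  ✗ fails (S' + P')
3 of the 16 rows are models.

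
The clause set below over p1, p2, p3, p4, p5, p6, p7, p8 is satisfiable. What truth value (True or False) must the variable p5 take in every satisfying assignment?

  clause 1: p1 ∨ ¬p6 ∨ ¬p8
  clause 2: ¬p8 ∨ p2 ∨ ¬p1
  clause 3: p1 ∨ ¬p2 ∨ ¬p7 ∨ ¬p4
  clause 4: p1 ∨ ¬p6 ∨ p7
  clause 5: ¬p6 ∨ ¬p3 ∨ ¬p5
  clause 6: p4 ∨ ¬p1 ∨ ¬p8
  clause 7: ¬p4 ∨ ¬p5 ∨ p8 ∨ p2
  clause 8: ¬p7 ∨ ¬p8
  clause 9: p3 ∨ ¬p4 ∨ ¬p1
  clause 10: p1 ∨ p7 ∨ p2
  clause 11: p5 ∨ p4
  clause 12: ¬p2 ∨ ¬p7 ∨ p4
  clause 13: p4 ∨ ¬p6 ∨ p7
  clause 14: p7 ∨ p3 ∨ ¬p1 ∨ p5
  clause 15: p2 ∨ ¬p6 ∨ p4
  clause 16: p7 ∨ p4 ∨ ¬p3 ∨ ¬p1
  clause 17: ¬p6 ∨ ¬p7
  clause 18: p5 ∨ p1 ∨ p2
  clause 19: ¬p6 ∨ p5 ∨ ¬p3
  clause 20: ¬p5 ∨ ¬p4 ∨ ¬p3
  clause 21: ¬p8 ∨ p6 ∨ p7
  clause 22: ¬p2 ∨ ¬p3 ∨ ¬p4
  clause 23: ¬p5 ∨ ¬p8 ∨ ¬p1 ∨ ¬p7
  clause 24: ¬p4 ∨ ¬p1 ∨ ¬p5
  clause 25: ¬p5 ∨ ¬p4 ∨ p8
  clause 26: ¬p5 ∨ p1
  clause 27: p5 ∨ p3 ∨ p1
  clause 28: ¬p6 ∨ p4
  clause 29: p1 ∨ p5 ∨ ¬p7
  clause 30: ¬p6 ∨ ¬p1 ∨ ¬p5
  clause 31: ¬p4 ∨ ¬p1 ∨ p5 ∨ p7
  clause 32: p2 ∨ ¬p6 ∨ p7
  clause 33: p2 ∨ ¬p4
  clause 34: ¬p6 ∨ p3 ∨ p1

True

Suppose p5 = False.
Unit clause (p4) forces p4 = True.
Unit clause (p2) forces p2 = True.
Unit clause (¬p3) forces p3 = False.
Unit clause (¬p1) forces p1 = False.
That conflicts with the unit clause (p1).
So every satisfying assignment has p5 = True.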